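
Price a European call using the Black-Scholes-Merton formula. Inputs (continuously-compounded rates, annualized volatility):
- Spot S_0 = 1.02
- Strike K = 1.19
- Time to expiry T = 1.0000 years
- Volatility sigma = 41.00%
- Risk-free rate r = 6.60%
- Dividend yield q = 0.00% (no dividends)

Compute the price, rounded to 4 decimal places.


d1 = (ln(S/K) + (r - q + 0.5*sigma^2) * T) / (sigma * sqrt(T)) = -0.01000166
d2 = d1 - sigma * sqrt(T) = -0.42000166
exp(-rT) = 0.93613086; exp(-qT) = 1.00000000
C = S_0 * exp(-qT) * N(d1) - K * exp(-rT) * N(d2)
N(d1) = 0.49600998; N(d2) = 0.33724212
C = 1.0200 * 1.00000000 * 0.49600998 - 1.1900 * 0.93613086 * 0.33724212 = 0.1302

Answer: Price = 0.1302


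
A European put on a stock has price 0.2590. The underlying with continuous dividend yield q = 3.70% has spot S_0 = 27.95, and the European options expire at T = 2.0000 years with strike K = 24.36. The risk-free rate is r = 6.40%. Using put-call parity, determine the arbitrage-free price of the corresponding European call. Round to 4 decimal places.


Put-call parity: C - P = S_0 * exp(-qT) - K * exp(-rT).
S_0 * exp(-qT) = 27.9500 * 0.92867169 = 25.95637384
K * exp(-rT) = 24.3600 * 0.87985338 = 21.43322832
C = P + S*exp(-qT) - K*exp(-rT)
C = 0.2590 + 25.95637384 - 21.43322832 = 4.7821

Answer: Call price = 4.7821


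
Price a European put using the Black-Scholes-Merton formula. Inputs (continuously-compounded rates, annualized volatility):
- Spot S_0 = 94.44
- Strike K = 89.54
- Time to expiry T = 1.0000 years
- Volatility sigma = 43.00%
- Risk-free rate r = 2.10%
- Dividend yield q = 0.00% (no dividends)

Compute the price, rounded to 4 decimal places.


d1 = (ln(S/K) + (r - q + 0.5*sigma^2) * T) / (sigma * sqrt(T)) = 0.38774246
d2 = d1 - sigma * sqrt(T) = -0.04225754
exp(-rT) = 0.97921896; exp(-qT) = 1.00000000
P = K * exp(-rT) * N(-d2) - S_0 * exp(-qT) * N(-d1)
N(-d1) = 0.34910331; N(-d2) = 0.51685330
P = 89.5400 * 0.97921896 * 0.51685330 - 94.4400 * 1.00000000 * 0.34910331 = 12.3480

Answer: Price = 12.3480


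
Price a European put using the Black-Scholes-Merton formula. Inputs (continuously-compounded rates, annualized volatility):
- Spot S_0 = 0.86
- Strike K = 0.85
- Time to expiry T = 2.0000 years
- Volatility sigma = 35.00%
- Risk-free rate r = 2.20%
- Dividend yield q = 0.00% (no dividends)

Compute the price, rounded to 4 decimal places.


d1 = (ln(S/K) + (r - q + 0.5*sigma^2) * T) / (sigma * sqrt(T)) = 0.36001037
d2 = d1 - sigma * sqrt(T) = -0.13496438
exp(-rT) = 0.95695396; exp(-qT) = 1.00000000
P = K * exp(-rT) * N(-d2) - S_0 * exp(-qT) * N(-d1)
N(-d1) = 0.35941969; N(-d2) = 0.55367998
P = 0.8500 * 0.95695396 * 0.55367998 - 0.8600 * 1.00000000 * 0.35941969 = 0.1413

Answer: Price = 0.1413


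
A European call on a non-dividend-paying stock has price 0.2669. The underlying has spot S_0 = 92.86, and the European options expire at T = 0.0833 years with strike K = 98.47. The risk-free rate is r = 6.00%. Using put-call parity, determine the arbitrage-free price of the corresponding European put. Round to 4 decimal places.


Answer: Put price = 5.3860

Derivation:
Put-call parity: C - P = S_0 * exp(-qT) - K * exp(-rT).
S_0 * exp(-qT) = 92.8600 * 1.00000000 = 92.86000000
K * exp(-rT) = 98.4700 * 0.99501447 = 97.97907478
P = C - S*exp(-qT) + K*exp(-rT)
P = 0.2669 - 92.86000000 + 97.97907478 = 5.3860


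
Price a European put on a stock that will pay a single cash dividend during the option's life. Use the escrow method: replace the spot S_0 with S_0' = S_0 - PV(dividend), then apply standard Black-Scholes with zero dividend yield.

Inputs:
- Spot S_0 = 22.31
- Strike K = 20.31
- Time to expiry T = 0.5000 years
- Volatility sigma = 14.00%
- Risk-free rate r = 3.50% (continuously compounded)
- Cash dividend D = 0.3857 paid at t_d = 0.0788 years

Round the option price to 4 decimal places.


PV(D) = D * exp(-r * t_d) = 0.3857 * 0.99724580 = 0.38463770
S_0' = S_0 - PV(D) = 22.3100 - 0.38463770 = 21.92536230
d1 = (ln(S_0'/K) + (r + sigma^2/2)*T) / (sigma*sqrt(T)) = 0.99935085
d2 = d1 - sigma*sqrt(T) = 0.90035590
exp(-rT) = 0.98265224
N(-d1) = 0.15881238; N(-d2) = 0.18396544
P = K * exp(-rT) * N(-d2) - S_0' * N(-d1) = 20.3100 * 0.98265224 * 0.18396544 - 21.92536230 * 0.15881238 = 0.1895

Answer: Price = 0.1895


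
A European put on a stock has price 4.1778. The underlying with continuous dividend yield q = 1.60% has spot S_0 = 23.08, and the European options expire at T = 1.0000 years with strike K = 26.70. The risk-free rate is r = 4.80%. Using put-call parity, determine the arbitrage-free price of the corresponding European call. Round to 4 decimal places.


Answer: Call price = 1.4428

Derivation:
Put-call parity: C - P = S_0 * exp(-qT) - K * exp(-rT).
S_0 * exp(-qT) = 23.0800 * 0.98412732 = 22.71365855
K * exp(-rT) = 26.7000 * 0.95313379 = 25.44867211
C = P + S*exp(-qT) - K*exp(-rT)
C = 4.1778 + 22.71365855 - 25.44867211 = 1.4428


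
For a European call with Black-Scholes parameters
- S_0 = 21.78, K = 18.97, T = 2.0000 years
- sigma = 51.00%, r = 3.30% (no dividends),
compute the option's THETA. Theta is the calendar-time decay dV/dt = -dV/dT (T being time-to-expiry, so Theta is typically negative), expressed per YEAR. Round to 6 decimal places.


d1 = 0.6436520357; d2 = -0.0775968811
phi(d1) = 0.3243012197; exp(-qT) = 1.0000000000; exp(-rT) = 0.9361308643
Theta = -S*exp(-qT)*phi(d1)*sigma/(2*sqrt(T)) - r*K*exp(-rT)*N(d2) + q*S*exp(-qT)*N(d1)
N(d1) = 0.7400994504; N(d2) = 0.4690743617; sqrt(T) = 1.4142135624
Term 1 = -21.7800 * 1.0000000000 * 0.3243012197 * 0.5100 / (2 * 1.4142135624) = -1.2735958641
Term 2 = -0.0330 * 18.9700 * 0.9361308643 * 0.4690743617 = -0.2748903734
Term 3 = 0 (no dividend yield, q = 0)
Theta = -1.2735958641 + (-0.2748903734) + (0.0000000000) = -1.548486

Answer: Theta = -1.548486


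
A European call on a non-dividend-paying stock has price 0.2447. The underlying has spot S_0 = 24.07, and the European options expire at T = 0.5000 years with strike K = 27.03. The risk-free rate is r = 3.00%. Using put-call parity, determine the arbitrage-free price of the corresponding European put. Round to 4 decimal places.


Answer: Put price = 2.8023

Derivation:
Put-call parity: C - P = S_0 * exp(-qT) - K * exp(-rT).
S_0 * exp(-qT) = 24.0700 * 1.00000000 = 24.07000000
K * exp(-rT) = 27.0300 * 0.98511194 = 26.62757573
P = C - S*exp(-qT) + K*exp(-rT)
P = 0.2447 - 24.07000000 + 26.62757573 = 2.8023


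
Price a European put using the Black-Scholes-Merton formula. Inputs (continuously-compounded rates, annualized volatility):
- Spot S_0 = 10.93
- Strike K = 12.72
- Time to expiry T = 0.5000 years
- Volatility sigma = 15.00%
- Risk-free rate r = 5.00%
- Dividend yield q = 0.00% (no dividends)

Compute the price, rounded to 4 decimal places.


d1 = (ln(S/K) + (r - q + 0.5*sigma^2) * T) / (sigma * sqrt(T)) = -1.14116905
d2 = d1 - sigma * sqrt(T) = -1.24723506
exp(-rT) = 0.97530991; exp(-qT) = 1.00000000
P = K * exp(-rT) * N(-d2) - S_0 * exp(-qT) * N(-d1)
N(-d1) = 0.87310021; N(-d2) = 0.89384434
P = 12.7200 * 0.97530991 * 0.89384434 - 10.9300 * 1.00000000 * 0.87310021 = 1.5460

Answer: Price = 1.5460


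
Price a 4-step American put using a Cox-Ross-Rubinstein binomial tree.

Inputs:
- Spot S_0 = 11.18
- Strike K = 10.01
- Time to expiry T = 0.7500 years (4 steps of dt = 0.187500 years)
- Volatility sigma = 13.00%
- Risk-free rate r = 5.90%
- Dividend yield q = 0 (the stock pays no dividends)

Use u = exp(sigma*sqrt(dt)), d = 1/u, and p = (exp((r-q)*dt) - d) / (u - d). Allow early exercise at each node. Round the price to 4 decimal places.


Answer: Price = V(0,0) = 0.0418

Derivation:
dt = T/N = 0.187500
u = exp(sigma*sqrt(dt)) = 1.057906; d = 1/u = 0.945263
p = (exp((r-q)*dt) - d) / (u - d) = 0.584685
Discount per step: exp(-r*dt) = 0.988998
Stock lattice S(k, i) with i counting down-moves:
  k=0: S(0,0) = 11.1800
  k=1: S(1,0) = 11.8274; S(1,1) = 10.5680
  k=2: S(2,0) = 12.5123; S(2,1) = 11.1800; S(2,2) = 9.9896
  k=3: S(3,0) = 13.2368; S(3,1) = 11.8274; S(3,2) = 10.5680; S(3,3) = 9.4428
  k=4: S(4,0) = 14.0033; S(4,1) = 12.5123; S(4,2) = 11.1800; S(4,3) = 9.9896; S(4,4) = 8.9259
Terminal payoffs V(N, i) = max(K - S_T, 0):
  V(4,0) = 0.000000; V(4,1) = 0.000000; V(4,2) = 0.000000; V(4,3) = 0.020414; V(4,4) = 1.084076
Backward induction: V(k, i) = exp(-r*dt) * [p * V(k+1, i) + (1-p) * V(k+1, i+1)]; then take max(V_cont, immediate exercise) for American.
  V(3,0) = exp(-r*dt) * [p*0.000000 + (1-p)*0.000000] = 0.000000; exercise = 0.000000; V(3,0) = max -> 0.000000
  V(3,1) = exp(-r*dt) * [p*0.000000 + (1-p)*0.000000] = 0.000000; exercise = 0.000000; V(3,1) = max -> 0.000000
  V(3,2) = exp(-r*dt) * [p*0.000000 + (1-p)*0.020414] = 0.008385; exercise = 0.000000; V(3,2) = max -> 0.008385
  V(3,3) = exp(-r*dt) * [p*0.020414 + (1-p)*1.084076] = 0.457084; exercise = 0.567210; V(3,3) = max -> 0.567210
  V(2,0) = exp(-r*dt) * [p*0.000000 + (1-p)*0.000000] = 0.000000; exercise = 0.000000; V(2,0) = max -> 0.000000
  V(2,1) = exp(-r*dt) * [p*0.000000 + (1-p)*0.008385] = 0.003444; exercise = 0.000000; V(2,1) = max -> 0.003444
  V(2,2) = exp(-r*dt) * [p*0.008385 + (1-p)*0.567210] = 0.237828; exercise = 0.020414; V(2,2) = max -> 0.237828
  V(1,0) = exp(-r*dt) * [p*0.000000 + (1-p)*0.003444] = 0.001415; exercise = 0.000000; V(1,0) = max -> 0.001415
  V(1,1) = exp(-r*dt) * [p*0.003444 + (1-p)*0.237828] = 0.099678; exercise = 0.000000; V(1,1) = max -> 0.099678
  V(0,0) = exp(-r*dt) * [p*0.001415 + (1-p)*0.099678] = 0.041761; exercise = 0.000000; V(0,0) = max -> 0.041761


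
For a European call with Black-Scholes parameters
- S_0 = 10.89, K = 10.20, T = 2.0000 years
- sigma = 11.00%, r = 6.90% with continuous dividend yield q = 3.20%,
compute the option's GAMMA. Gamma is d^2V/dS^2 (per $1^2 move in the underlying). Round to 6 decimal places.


d1 = 0.9742466876; d2 = 0.8186831957
phi(d1) = 0.2482008858; exp(-qT) = 0.9380049995; exp(-rT) = 0.8710986917
Gamma = exp(-qT) * phi(d1) / (S * sigma * sqrt(T)) = 0.9380049995 * 0.2482008858 / (10.8900 * 0.1100 * 1.4142135624) = 0.137427

Answer: Gamma = 0.137427


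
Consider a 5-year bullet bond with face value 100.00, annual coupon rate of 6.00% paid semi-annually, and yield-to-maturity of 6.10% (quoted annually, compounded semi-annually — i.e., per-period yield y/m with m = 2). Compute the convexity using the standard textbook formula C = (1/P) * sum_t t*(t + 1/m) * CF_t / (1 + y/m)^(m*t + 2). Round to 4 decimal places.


Coupon per period c = face * coupon_rate / m = 3.000000
Periods per year m = 2; per-period yield y/m = 0.030500
Number of cashflows N = 10
Cashflows (t years, CF_t, discount factor 1/(1+y/m)^(m*t), PV):
  t = 0.5000: CF_t = 3.000000, DF = 0.970403, PV = 2.911208
  t = 1.0000: CF_t = 3.000000, DF = 0.941681, PV = 2.825044
  t = 1.5000: CF_t = 3.000000, DF = 0.913810, PV = 2.741431
  t = 2.0000: CF_t = 3.000000, DF = 0.886764, PV = 2.660292
  t = 2.5000: CF_t = 3.000000, DF = 0.860518, PV = 2.581554
  t = 3.0000: CF_t = 3.000000, DF = 0.835049, PV = 2.505147
  t = 3.5000: CF_t = 3.000000, DF = 0.810334, PV = 2.431002
  t = 4.0000: CF_t = 3.000000, DF = 0.786350, PV = 2.359051
  t = 4.5000: CF_t = 3.000000, DF = 0.763076, PV = 2.289229
  t = 5.0000: CF_t = 103.000000, DF = 0.740491, PV = 76.270618
Price P = sum_t PV_t = 99.574576
Convexity numerator sum_t t*(t + 1/m) * CF_t / (1+y/m)^(m*t + 2):
  t = 0.5000: term = 1.370715
  t = 1.0000: term = 3.990438
  t = 1.5000: term = 7.744663
  t = 2.0000: term = 12.525737
  t = 2.5000: term = 18.232514
  t = 3.0000: term = 24.770033
  t = 3.5000: term = 32.049210
  t = 4.0000: term = 39.986537
  t = 4.5000: term = 48.503806
  t = 5.0000: term = 1975.122176
Convexity = (1/P) * sum = 2164.295828 / 99.574576 = 21.735426

Answer: Convexity = 21.7354


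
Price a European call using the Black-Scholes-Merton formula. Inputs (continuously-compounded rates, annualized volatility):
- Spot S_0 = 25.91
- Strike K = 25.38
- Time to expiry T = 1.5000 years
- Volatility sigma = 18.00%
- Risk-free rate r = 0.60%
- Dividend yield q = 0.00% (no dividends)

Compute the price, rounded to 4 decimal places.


d1 = (ln(S/K) + (r - q + 0.5*sigma^2) * T) / (sigma * sqrt(T)) = 0.24480170
d2 = d1 - sigma * sqrt(T) = 0.02434762
exp(-rT) = 0.99104038; exp(-qT) = 1.00000000
C = S_0 * exp(-qT) * N(d1) - K * exp(-rT) * N(d2)
N(d1) = 0.59669501; N(d2) = 0.50971234
C = 25.9100 * 1.00000000 * 0.59669501 - 25.3800 * 0.99104038 * 0.50971234 = 2.6398

Answer: Price = 2.6398


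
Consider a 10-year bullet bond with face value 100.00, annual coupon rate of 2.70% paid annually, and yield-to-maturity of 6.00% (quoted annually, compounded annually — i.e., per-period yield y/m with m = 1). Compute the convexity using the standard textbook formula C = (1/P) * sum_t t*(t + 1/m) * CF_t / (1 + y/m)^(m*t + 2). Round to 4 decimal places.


Answer: Convexity = 81.1629

Derivation:
Coupon per period c = face * coupon_rate / m = 2.700000
Periods per year m = 1; per-period yield y/m = 0.060000
Number of cashflows N = 10
Cashflows (t years, CF_t, discount factor 1/(1+y/m)^(m*t), PV):
  t = 1.0000: CF_t = 2.700000, DF = 0.943396, PV = 2.547170
  t = 2.0000: CF_t = 2.700000, DF = 0.889996, PV = 2.402990
  t = 3.0000: CF_t = 2.700000, DF = 0.839619, PV = 2.266972
  t = 4.0000: CF_t = 2.700000, DF = 0.792094, PV = 2.138653
  t = 5.0000: CF_t = 2.700000, DF = 0.747258, PV = 2.017597
  t = 6.0000: CF_t = 2.700000, DF = 0.704961, PV = 1.903393
  t = 7.0000: CF_t = 2.700000, DF = 0.665057, PV = 1.795654
  t = 8.0000: CF_t = 2.700000, DF = 0.627412, PV = 1.694013
  t = 9.0000: CF_t = 2.700000, DF = 0.591898, PV = 1.598126
  t = 10.0000: CF_t = 102.700000, DF = 0.558395, PV = 57.347144
Price P = sum_t PV_t = 75.711713
Convexity numerator sum_t t*(t + 1/m) * CF_t / (1+y/m)^(m*t + 2):
  t = 1.0000: term = 4.533944
  t = 2.0000: term = 12.831917
  t = 3.0000: term = 24.211165
  t = 4.0000: term = 38.067869
  t = 5.0000: term = 53.869626
  t = 6.0000: term = 71.148563
  t = 7.0000: term = 89.495048
  t = 8.0000: term = 108.551945
  t = 9.0000: term = 128.009369
  t = 10.0000: term = 5614.262900
Convexity = (1/P) * sum = 6144.982346 / 75.711713 = 81.162902


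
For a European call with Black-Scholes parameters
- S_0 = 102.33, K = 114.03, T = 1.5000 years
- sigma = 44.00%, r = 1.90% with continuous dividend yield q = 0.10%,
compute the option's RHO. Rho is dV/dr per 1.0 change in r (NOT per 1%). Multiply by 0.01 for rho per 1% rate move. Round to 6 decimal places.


Answer: Rho = 56.048725

Derivation:
d1 = 0.1186542359; d2 = -0.4202335075
phi(d1) = 0.3961438219; exp(-qT) = 0.9985011244; exp(-rT) = 0.9719022941
N(d2) = 0.3371574395
Rho = K*T*exp(-rT)*N(d2) = 114.0300 * 1.5000 * 0.9719022941 * 0.3371574395 = 56.048725


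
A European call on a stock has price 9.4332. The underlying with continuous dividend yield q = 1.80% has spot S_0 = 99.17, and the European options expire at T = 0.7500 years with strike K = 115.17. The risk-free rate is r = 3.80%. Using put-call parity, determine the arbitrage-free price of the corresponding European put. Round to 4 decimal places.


Answer: Put price = 23.5270

Derivation:
Put-call parity: C - P = S_0 * exp(-qT) - K * exp(-rT).
S_0 * exp(-qT) = 99.1700 * 0.98659072 = 97.84020134
K * exp(-rT) = 115.1700 * 0.97190229 = 111.93398722
P = C - S*exp(-qT) + K*exp(-rT)
P = 9.4332 - 97.84020134 + 111.93398722 = 23.5270


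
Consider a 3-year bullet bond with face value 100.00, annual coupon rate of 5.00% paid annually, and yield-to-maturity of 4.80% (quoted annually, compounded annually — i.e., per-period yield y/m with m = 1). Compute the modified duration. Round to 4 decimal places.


Answer: Modified duration = 2.7288

Derivation:
Coupon per period c = face * coupon_rate / m = 5.000000
Periods per year m = 1; per-period yield y/m = 0.048000
Number of cashflows N = 3
Cashflows (t years, CF_t, discount factor 1/(1+y/m)^(m*t), PV):
  t = 1.0000: CF_t = 5.000000, DF = 0.954198, PV = 4.770992
  t = 2.0000: CF_t = 5.000000, DF = 0.910495, PV = 4.552474
  t = 3.0000: CF_t = 105.000000, DF = 0.868793, PV = 91.223231
Price P = sum_t PV_t = 100.546697
First compute Macaulay numerator sum_t t * PV_t:
  t * PV_t at t = 1.0000: 4.770992
  t * PV_t at t = 2.0000: 9.104947
  t * PV_t at t = 3.0000: 273.669694
Macaulay duration D = 287.545633 / 100.546697 = 2.859822
Modified duration = D / (1 + y/m) = 2.859822 / (1 + 0.048000) = 2.728838


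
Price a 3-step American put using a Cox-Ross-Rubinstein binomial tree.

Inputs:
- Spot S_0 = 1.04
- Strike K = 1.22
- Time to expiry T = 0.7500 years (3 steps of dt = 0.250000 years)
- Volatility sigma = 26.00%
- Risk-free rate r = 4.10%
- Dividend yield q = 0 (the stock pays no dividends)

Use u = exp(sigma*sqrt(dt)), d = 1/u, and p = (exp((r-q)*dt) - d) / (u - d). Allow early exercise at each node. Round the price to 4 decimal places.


Answer: Price = V(0,0) = 0.1981

Derivation:
dt = T/N = 0.250000
u = exp(sigma*sqrt(dt)) = 1.138828; d = 1/u = 0.878095
p = (exp((r-q)*dt) - d) / (u - d) = 0.507060
Discount per step: exp(-r*dt) = 0.989802
Stock lattice S(k, i) with i counting down-moves:
  k=0: S(0,0) = 1.0400
  k=1: S(1,0) = 1.1844; S(1,1) = 0.9132
  k=2: S(2,0) = 1.3488; S(2,1) = 1.0400; S(2,2) = 0.8019
  k=3: S(3,0) = 1.5361; S(3,1) = 1.1844; S(3,2) = 0.9132; S(3,3) = 0.7041
Terminal payoffs V(N, i) = max(K - S_T, 0):
  V(3,0) = 0.000000; V(3,1) = 0.035618; V(3,2) = 0.306781; V(3,3) = 0.515861
Backward induction: V(k, i) = exp(-r*dt) * [p * V(k+1, i) + (1-p) * V(k+1, i+1)]; then take max(V_cont, immediate exercise) for American.
  V(2,0) = exp(-r*dt) * [p*0.000000 + (1-p)*0.035618] = 0.017379; exercise = 0.000000; V(2,0) = max -> 0.017379
  V(2,1) = exp(-r*dt) * [p*0.035618 + (1-p)*0.306781] = 0.167559; exercise = 0.180000; V(2,1) = max -> 0.180000
  V(2,2) = exp(-r*dt) * [p*0.306781 + (1-p)*0.515861] = 0.405665; exercise = 0.418106; V(2,2) = max -> 0.418106
  V(1,0) = exp(-r*dt) * [p*0.017379 + (1-p)*0.180000] = 0.096547; exercise = 0.035618; V(1,0) = max -> 0.096547
  V(1,1) = exp(-r*dt) * [p*0.180000 + (1-p)*0.418106] = 0.294340; exercise = 0.306781; V(1,1) = max -> 0.306781
  V(0,0) = exp(-r*dt) * [p*0.096547 + (1-p)*0.306781] = 0.198138; exercise = 0.180000; V(0,0) = max -> 0.198138


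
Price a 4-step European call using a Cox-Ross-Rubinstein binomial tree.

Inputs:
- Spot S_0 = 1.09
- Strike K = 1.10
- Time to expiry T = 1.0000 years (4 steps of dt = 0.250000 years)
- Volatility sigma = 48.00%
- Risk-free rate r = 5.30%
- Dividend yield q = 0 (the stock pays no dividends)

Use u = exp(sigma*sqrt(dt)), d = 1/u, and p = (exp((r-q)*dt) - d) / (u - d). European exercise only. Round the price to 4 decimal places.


Answer: Price = V(0,0) = 0.2161

Derivation:
dt = T/N = 0.250000
u = exp(sigma*sqrt(dt)) = 1.271249; d = 1/u = 0.786628
p = (exp((r-q)*dt) - d) / (u - d) = 0.467809
Discount per step: exp(-r*dt) = 0.986837
Stock lattice S(k, i) with i counting down-moves:
  k=0: S(0,0) = 1.0900
  k=1: S(1,0) = 1.3857; S(1,1) = 0.8574
  k=2: S(2,0) = 1.7615; S(2,1) = 1.0900; S(2,2) = 0.6745
  k=3: S(3,0) = 2.2393; S(3,1) = 1.3857; S(3,2) = 0.8574; S(3,3) = 0.5306
  k=4: S(4,0) = 2.8467; S(4,1) = 1.7615; S(4,2) = 1.0900; S(4,3) = 0.6745; S(4,4) = 0.4174
Terminal payoffs V(N, i) = max(S_T - K, 0):
  V(4,0) = 1.746749; V(4,1) = 0.661521; V(4,2) = 0.000000; V(4,3) = 0.000000; V(4,4) = 0.000000
Backward induction: V(k, i) = exp(-r*dt) * [p * V(k+1, i) + (1-p) * V(k+1, i+1)].
  V(3,0) = exp(-r*dt) * [p*1.746749 + (1-p)*0.661521] = 1.153811
  V(3,1) = exp(-r*dt) * [p*0.661521 + (1-p)*0.000000] = 0.305392
  V(3,2) = exp(-r*dt) * [p*0.000000 + (1-p)*0.000000] = 0.000000
  V(3,3) = exp(-r*dt) * [p*0.000000 + (1-p)*0.000000] = 0.000000
  V(2,0) = exp(-r*dt) * [p*1.153811 + (1-p)*0.305392] = 0.693046
  V(2,1) = exp(-r*dt) * [p*0.305392 + (1-p)*0.000000] = 0.140985
  V(2,2) = exp(-r*dt) * [p*0.000000 + (1-p)*0.000000] = 0.000000
  V(1,0) = exp(-r*dt) * [p*0.693046 + (1-p)*0.140985] = 0.393989
  V(1,1) = exp(-r*dt) * [p*0.140985 + (1-p)*0.000000] = 0.065086
  V(0,0) = exp(-r*dt) * [p*0.393989 + (1-p)*0.065086] = 0.216068


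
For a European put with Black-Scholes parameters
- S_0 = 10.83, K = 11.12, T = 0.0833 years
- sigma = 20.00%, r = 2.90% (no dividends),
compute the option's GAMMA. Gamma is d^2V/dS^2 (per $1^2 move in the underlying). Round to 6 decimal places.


Answer: Gamma = 0.592099

Derivation:
d1 = -0.3870786773; d2 = -0.4448021561
phi(d1) = 0.3701475813; exp(-qT) = 1.0000000000; exp(-rT) = 0.9975872155
Gamma = exp(-qT) * phi(d1) / (S * sigma * sqrt(T)) = 1.0000000000 * 0.3701475813 / (10.8300 * 0.2000 * 0.2886173938) = 0.592099


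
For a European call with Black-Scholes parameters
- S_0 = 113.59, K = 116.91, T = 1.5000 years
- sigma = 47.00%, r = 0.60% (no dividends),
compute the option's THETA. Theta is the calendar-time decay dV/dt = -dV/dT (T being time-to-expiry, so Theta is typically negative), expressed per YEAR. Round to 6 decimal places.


Answer: Theta = -8.680069

Derivation:
d1 = 0.2534024348; d2 = -0.3222276548
phi(d1) = 0.3863371172; exp(-qT) = 1.0000000000; exp(-rT) = 0.9910403788
Theta = -S*exp(-qT)*phi(d1)*sigma/(2*sqrt(T)) - r*K*exp(-rT)*N(d2) + q*S*exp(-qT)*N(d1)
N(d1) = 0.6000213768; N(d2) = 0.3736401177; sqrt(T) = 1.2247448714
Term 1 = -113.5900 * 1.0000000000 * 0.3863371172 * 0.4700 / (2 * 1.2247448714) = -8.4203233093
Term 2 = -0.0060 * 116.9100 * 0.9910403788 * 0.3736401177 = -0.2597453376
Term 3 = 0 (no dividend yield, q = 0)
Theta = -8.4203233093 + (-0.2597453376) + (0.0000000000) = -8.680069


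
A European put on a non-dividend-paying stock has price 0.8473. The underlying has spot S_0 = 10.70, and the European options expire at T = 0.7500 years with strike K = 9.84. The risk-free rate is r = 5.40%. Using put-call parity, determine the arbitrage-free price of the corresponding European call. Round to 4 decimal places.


Put-call parity: C - P = S_0 * exp(-qT) - K * exp(-rT).
S_0 * exp(-qT) = 10.7000 * 1.00000000 = 10.70000000
K * exp(-rT) = 9.8400 * 0.96030916 = 9.44944218
C = P + S*exp(-qT) - K*exp(-rT)
C = 0.8473 + 10.70000000 - 9.44944218 = 2.0979

Answer: Call price = 2.0979


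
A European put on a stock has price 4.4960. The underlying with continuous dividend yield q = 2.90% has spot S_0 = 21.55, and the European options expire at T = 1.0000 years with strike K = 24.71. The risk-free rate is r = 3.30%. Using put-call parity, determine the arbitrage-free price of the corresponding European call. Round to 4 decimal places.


Answer: Call price = 1.5221

Derivation:
Put-call parity: C - P = S_0 * exp(-qT) - K * exp(-rT).
S_0 * exp(-qT) = 21.5500 * 0.97141646 = 20.93402481
K * exp(-rT) = 24.7100 * 0.96753856 = 23.90787781
C = P + S*exp(-qT) - K*exp(-rT)
C = 4.4960 + 20.93402481 - 23.90787781 = 1.5221


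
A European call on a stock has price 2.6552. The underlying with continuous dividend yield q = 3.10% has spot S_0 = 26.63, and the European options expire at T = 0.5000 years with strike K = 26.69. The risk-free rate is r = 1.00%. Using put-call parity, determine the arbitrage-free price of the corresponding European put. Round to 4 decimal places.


Put-call parity: C - P = S_0 * exp(-qT) - K * exp(-rT).
S_0 * exp(-qT) = 26.6300 * 0.98461951 = 26.22041746
K * exp(-rT) = 26.6900 * 0.99501248 = 26.55688307
P = C - S*exp(-qT) + K*exp(-rT)
P = 2.6552 - 26.22041746 + 26.55688307 = 2.9917

Answer: Put price = 2.9917


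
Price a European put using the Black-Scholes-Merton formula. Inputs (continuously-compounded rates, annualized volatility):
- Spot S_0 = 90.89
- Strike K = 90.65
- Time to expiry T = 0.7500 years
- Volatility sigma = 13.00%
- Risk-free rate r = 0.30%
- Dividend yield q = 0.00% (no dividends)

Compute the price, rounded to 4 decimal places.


d1 = (ln(S/K) + (r - q + 0.5*sigma^2) * T) / (sigma * sqrt(T)) = 0.09976210
d2 = d1 - sigma * sqrt(T) = -0.01282120
exp(-rT) = 0.99775253; exp(-qT) = 1.00000000
P = K * exp(-rT) * N(-d2) - S_0 * exp(-qT) * N(-d1)
N(-d1) = 0.46026660; N(-d2) = 0.50511478
P = 90.6500 * 0.99775253 * 0.50511478 - 90.8900 * 1.00000000 * 0.46026660 = 3.8521

Answer: Price = 3.8521


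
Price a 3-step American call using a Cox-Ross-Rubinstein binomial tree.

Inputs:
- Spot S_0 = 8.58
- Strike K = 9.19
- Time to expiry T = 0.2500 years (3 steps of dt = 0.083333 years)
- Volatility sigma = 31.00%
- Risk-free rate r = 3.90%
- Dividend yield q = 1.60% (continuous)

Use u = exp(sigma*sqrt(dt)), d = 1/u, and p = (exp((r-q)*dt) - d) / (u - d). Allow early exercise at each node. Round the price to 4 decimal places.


dt = T/N = 0.083333
u = exp(sigma*sqrt(dt)) = 1.093616; d = 1/u = 0.914398
p = (exp((r-q)*dt) - d) / (u - d) = 0.488347
Discount per step: exp(-r*dt) = 0.996755
Stock lattice S(k, i) with i counting down-moves:
  k=0: S(0,0) = 8.5800
  k=1: S(1,0) = 9.3832; S(1,1) = 7.8455
  k=2: S(2,0) = 10.2616; S(2,1) = 8.5800; S(2,2) = 7.1739
  k=3: S(3,0) = 11.2223; S(3,1) = 9.3832; S(3,2) = 7.8455; S(3,3) = 6.5598
Terminal payoffs V(N, i) = max(S_T - K, 0):
  V(3,0) = 2.032288; V(3,1) = 0.193222; V(3,2) = 0.000000; V(3,3) = 0.000000
Backward induction: V(k, i) = exp(-r*dt) * [p * V(k+1, i) + (1-p) * V(k+1, i+1)]; then take max(V_cont, immediate exercise) for American.
  V(2,0) = exp(-r*dt) * [p*2.032288 + (1-p)*0.193222] = 1.087784; exercise = 1.071638; V(2,0) = max -> 1.087784
  V(2,1) = exp(-r*dt) * [p*0.193222 + (1-p)*0.000000] = 0.094053; exercise = 0.000000; V(2,1) = max -> 0.094053
  V(2,2) = exp(-r*dt) * [p*0.000000 + (1-p)*0.000000] = 0.000000; exercise = 0.000000; V(2,2) = max -> 0.000000
  V(1,0) = exp(-r*dt) * [p*1.087784 + (1-p)*0.094053] = 0.577459; exercise = 0.193222; V(1,0) = max -> 0.577459
  V(1,1) = exp(-r*dt) * [p*0.094053 + (1-p)*0.000000] = 0.045782; exercise = 0.000000; V(1,1) = max -> 0.045782
  V(0,0) = exp(-r*dt) * [p*0.577459 + (1-p)*0.045782] = 0.304434; exercise = 0.000000; V(0,0) = max -> 0.304434

Answer: Price = V(0,0) = 0.3044


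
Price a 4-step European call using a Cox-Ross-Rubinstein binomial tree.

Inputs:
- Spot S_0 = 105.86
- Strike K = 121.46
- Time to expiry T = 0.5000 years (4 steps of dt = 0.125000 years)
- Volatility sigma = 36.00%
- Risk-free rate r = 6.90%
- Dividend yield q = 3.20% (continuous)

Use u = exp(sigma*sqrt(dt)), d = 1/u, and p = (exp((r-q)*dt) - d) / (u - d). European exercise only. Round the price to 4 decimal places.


Answer: Price = V(0,0) = 6.4017

Derivation:
dt = T/N = 0.125000
u = exp(sigma*sqrt(dt)) = 1.135734; d = 1/u = 0.880488
p = (exp((r-q)*dt) - d) / (u - d) = 0.486385
Discount per step: exp(-r*dt) = 0.991412
Stock lattice S(k, i) with i counting down-moves:
  k=0: S(0,0) = 105.8600
  k=1: S(1,0) = 120.2288; S(1,1) = 93.2084
  k=2: S(2,0) = 136.5480; S(2,1) = 105.8600; S(2,2) = 82.0689
  k=3: S(3,0) = 155.0822; S(3,1) = 120.2288; S(3,2) = 93.2084; S(3,3) = 72.2607
  k=4: S(4,0) = 176.1321; S(4,1) = 136.5480; S(4,2) = 105.8600; S(4,3) = 82.0689; S(4,4) = 63.6246
Terminal payoffs V(N, i) = max(S_T - K, 0):
  V(4,0) = 54.672112; V(4,1) = 15.087960; V(4,2) = 0.000000; V(4,3) = 0.000000; V(4,4) = 0.000000
Backward induction: V(k, i) = exp(-r*dt) * [p * V(k+1, i) + (1-p) * V(k+1, i+1)].
  V(3,0) = exp(-r*dt) * [p*54.672112 + (1-p)*15.087960] = 34.046172
  V(3,1) = exp(-r*dt) * [p*15.087960 + (1-p)*0.000000] = 7.275532
  V(3,2) = exp(-r*dt) * [p*0.000000 + (1-p)*0.000000] = 0.000000
  V(3,3) = exp(-r*dt) * [p*0.000000 + (1-p)*0.000000] = 0.000000
  V(2,0) = exp(-r*dt) * [p*34.046172 + (1-p)*7.275532] = 20.122061
  V(2,1) = exp(-r*dt) * [p*7.275532 + (1-p)*0.000000] = 3.508318
  V(2,2) = exp(-r*dt) * [p*0.000000 + (1-p)*0.000000] = 0.000000
  V(1,0) = exp(-r*dt) * [p*20.122061 + (1-p)*3.508318] = 11.489465
  V(1,1) = exp(-r*dt) * [p*3.508318 + (1-p)*0.000000] = 1.691738
  V(0,0) = exp(-r*dt) * [p*11.489465 + (1-p)*1.691738] = 6.401749


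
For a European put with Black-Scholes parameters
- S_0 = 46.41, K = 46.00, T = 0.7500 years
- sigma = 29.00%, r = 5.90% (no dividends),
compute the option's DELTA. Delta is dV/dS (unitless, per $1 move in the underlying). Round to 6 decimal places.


Answer: Delta = -0.368022

Derivation:
d1 = 0.3370971304; d2 = 0.0859497633
phi(d1) = 0.3769073903; exp(-qT) = 1.0000000000; exp(-rT) = 0.9567147489
N(-d1) = 0.3680218403
Delta = -exp(-qT) * N(-d1) = -1.0000000000 * 0.3680218403 = -0.368022


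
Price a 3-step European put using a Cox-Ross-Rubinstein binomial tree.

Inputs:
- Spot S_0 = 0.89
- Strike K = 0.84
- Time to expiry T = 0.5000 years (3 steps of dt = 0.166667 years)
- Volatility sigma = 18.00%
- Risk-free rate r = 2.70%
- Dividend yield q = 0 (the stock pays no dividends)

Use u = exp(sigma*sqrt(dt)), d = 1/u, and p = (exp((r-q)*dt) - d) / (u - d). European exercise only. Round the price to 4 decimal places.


dt = T/N = 0.166667
u = exp(sigma*sqrt(dt)) = 1.076252; d = 1/u = 0.929150
p = (exp((r-q)*dt) - d) / (u - d) = 0.512297
Discount per step: exp(-r*dt) = 0.995510
Stock lattice S(k, i) with i counting down-moves:
  k=0: S(0,0) = 0.8900
  k=1: S(1,0) = 0.9579; S(1,1) = 0.8269
  k=2: S(2,0) = 1.0309; S(2,1) = 0.8900; S(2,2) = 0.7684
  k=3: S(3,0) = 1.1095; S(3,1) = 0.9579; S(3,2) = 0.8269; S(3,3) = 0.7139
Terminal payoffs V(N, i) = max(K - S_T, 0):
  V(3,0) = 0.000000; V(3,1) = 0.000000; V(3,2) = 0.013056; V(3,3) = 0.126083
Backward induction: V(k, i) = exp(-r*dt) * [p * V(k+1, i) + (1-p) * V(k+1, i+1)].
  V(2,0) = exp(-r*dt) * [p*0.000000 + (1-p)*0.000000] = 0.000000
  V(2,1) = exp(-r*dt) * [p*0.000000 + (1-p)*0.013056] = 0.006339
  V(2,2) = exp(-r*dt) * [p*0.013056 + (1-p)*0.126083] = 0.067873
  V(1,0) = exp(-r*dt) * [p*0.000000 + (1-p)*0.006339] = 0.003078
  V(1,1) = exp(-r*dt) * [p*0.006339 + (1-p)*0.067873] = 0.036186
  V(0,0) = exp(-r*dt) * [p*0.003078 + (1-p)*0.036186] = 0.019138

Answer: Price = V(0,0) = 0.0191


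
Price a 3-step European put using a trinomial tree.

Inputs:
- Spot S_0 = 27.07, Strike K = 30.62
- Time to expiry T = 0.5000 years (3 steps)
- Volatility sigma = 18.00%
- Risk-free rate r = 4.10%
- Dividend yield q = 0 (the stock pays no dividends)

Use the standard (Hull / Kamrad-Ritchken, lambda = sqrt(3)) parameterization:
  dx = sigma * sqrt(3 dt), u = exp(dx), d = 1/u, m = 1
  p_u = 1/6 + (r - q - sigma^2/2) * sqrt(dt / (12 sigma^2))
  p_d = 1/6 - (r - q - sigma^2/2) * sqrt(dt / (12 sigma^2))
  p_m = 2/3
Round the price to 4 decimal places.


Answer: Price = V(0,0) = 3.2968

Derivation:
dt = T/N = 0.166667; dx = sigma*sqrt(3*dt) = 0.127279
u = exp(dx) = 1.135734; d = 1/u = 0.880488
p_u = 0.182904, p_m = 0.666667, p_d = 0.150429
Discount per step: exp(-r*dt) = 0.993190
Stock lattice S(k, j) with j the centered position index:
  k=0: S(0,+0) = 27.0700
  k=1: S(1,-1) = 23.8348; S(1,+0) = 27.0700; S(1,+1) = 30.7443
  k=2: S(2,-2) = 20.9863; S(2,-1) = 23.8348; S(2,+0) = 27.0700; S(2,+1) = 30.7443; S(2,+2) = 34.9174
  k=3: S(3,-3) = 18.4781; S(3,-2) = 20.9863; S(3,-1) = 23.8348; S(3,+0) = 27.0700; S(3,+1) = 30.7443; S(3,+2) = 34.9174; S(3,+3) = 39.6569
Terminal payoffs V(N, j) = max(K - S_T, 0):
  V(3,-3) = 12.141859; V(3,-2) = 9.633746; V(3,-1) = 6.785196; V(3,+0) = 3.550000; V(3,+1) = 0.000000; V(3,+2) = 0.000000; V(3,+3) = 0.000000
Backward induction: V(k, j) = exp(-r*dt) * [p_u * V(k+1, j+1) + p_m * V(k+1, j) + p_d * V(k+1, j-1)]
  V(2,-2) = exp(-r*dt) * [p_u*6.785196 + p_m*9.633746 + p_d*12.141859] = 9.425401
  V(2,-1) = exp(-r*dt) * [p_u*3.550000 + p_m*6.785196 + p_d*9.633746] = 6.576875
  V(2,+0) = exp(-r*dt) * [p_u*0.000000 + p_m*3.550000 + p_d*6.785196] = 3.364292
  V(2,+1) = exp(-r*dt) * [p_u*0.000000 + p_m*0.000000 + p_d*3.550000] = 0.530388
  V(2,+2) = exp(-r*dt) * [p_u*0.000000 + p_m*0.000000 + p_d*0.000000] = 0.000000
  V(1,-1) = exp(-r*dt) * [p_u*3.364292 + p_m*6.576875 + p_d*9.425401] = 6.374078
  V(1,+0) = exp(-r*dt) * [p_u*0.530388 + p_m*3.364292 + p_d*6.576875] = 3.306554
  V(1,+1) = exp(-r*dt) * [p_u*0.000000 + p_m*0.530388 + p_d*3.364292] = 0.853826
  V(0,+0) = exp(-r*dt) * [p_u*0.853826 + p_m*3.306554 + p_d*6.374078] = 3.296781


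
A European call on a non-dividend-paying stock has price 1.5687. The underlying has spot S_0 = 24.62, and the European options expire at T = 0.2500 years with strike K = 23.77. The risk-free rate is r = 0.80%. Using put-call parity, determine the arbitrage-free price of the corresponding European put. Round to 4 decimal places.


Answer: Put price = 0.6712

Derivation:
Put-call parity: C - P = S_0 * exp(-qT) - K * exp(-rT).
S_0 * exp(-qT) = 24.6200 * 1.00000000 = 24.62000000
K * exp(-rT) = 23.7700 * 0.99800200 = 23.72250751
P = C - S*exp(-qT) + K*exp(-rT)
P = 1.5687 - 24.62000000 + 23.72250751 = 0.6712


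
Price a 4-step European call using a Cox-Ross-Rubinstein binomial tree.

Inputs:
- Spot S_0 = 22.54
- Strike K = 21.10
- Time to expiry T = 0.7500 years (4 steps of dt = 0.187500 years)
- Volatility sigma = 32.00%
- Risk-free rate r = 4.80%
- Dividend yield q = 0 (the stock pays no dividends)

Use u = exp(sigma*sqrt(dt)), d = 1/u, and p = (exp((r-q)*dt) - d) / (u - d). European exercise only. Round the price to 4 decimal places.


dt = T/N = 0.187500
u = exp(sigma*sqrt(dt)) = 1.148623; d = 1/u = 0.870607
p = (exp((r-q)*dt) - d) / (u - d) = 0.497933
Discount per step: exp(-r*dt) = 0.991040
Stock lattice S(k, i) with i counting down-moves:
  k=0: S(0,0) = 22.5400
  k=1: S(1,0) = 25.8900; S(1,1) = 19.6235
  k=2: S(2,0) = 29.7378; S(2,1) = 22.5400; S(2,2) = 17.0844
  k=3: S(3,0) = 34.1576; S(3,1) = 25.8900; S(3,2) = 19.6235; S(3,3) = 14.8738
  k=4: S(4,0) = 39.2342; S(4,1) = 29.7378; S(4,2) = 22.5400; S(4,3) = 17.0844; S(4,4) = 12.9492
Terminal payoffs V(N, i) = max(S_T - K, 0):
  V(4,0) = 18.134159; V(4,1) = 8.637820; V(4,2) = 1.440000; V(4,3) = 0.000000; V(4,4) = 0.000000
Backward induction: V(k, i) = exp(-r*dt) * [p * V(k+1, i) + (1-p) * V(k+1, i+1)].
  V(3,0) = exp(-r*dt) * [p*18.134159 + (1-p)*8.637820] = 13.246600
  V(3,1) = exp(-r*dt) * [p*8.637820 + (1-p)*1.440000] = 4.979016
  V(3,2) = exp(-r*dt) * [p*1.440000 + (1-p)*0.000000] = 0.710599
  V(3,3) = exp(-r*dt) * [p*0.000000 + (1-p)*0.000000] = 0.000000
  V(2,0) = exp(-r*dt) * [p*13.246600 + (1-p)*4.979016] = 9.014222
  V(2,1) = exp(-r*dt) * [p*4.979016 + (1-p)*0.710599] = 2.810574
  V(2,2) = exp(-r*dt) * [p*0.710599 + (1-p)*0.000000] = 0.350660
  V(1,0) = exp(-r*dt) * [p*9.014222 + (1-p)*2.810574] = 5.846715
  V(1,1) = exp(-r*dt) * [p*2.810574 + (1-p)*0.350660] = 1.561416
  V(0,0) = exp(-r*dt) * [p*5.846715 + (1-p)*1.561416] = 3.662099

Answer: Price = V(0,0) = 3.6621


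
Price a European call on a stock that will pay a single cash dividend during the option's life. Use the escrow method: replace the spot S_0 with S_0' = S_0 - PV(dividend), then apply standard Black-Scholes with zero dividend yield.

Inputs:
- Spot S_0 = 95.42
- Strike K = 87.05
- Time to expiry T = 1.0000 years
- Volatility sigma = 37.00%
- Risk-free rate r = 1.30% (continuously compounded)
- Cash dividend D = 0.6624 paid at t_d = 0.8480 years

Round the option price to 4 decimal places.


Answer: Price = 18.1356

Derivation:
PV(D) = D * exp(-r * t_d) = 0.6624 * 0.98903654 = 0.65513781
S_0' = S_0 - PV(D) = 95.4200 - 0.65513781 = 94.76486219
d1 = (ln(S_0'/K) + (r + sigma^2/2)*T) / (sigma*sqrt(T)) = 0.44963790
d2 = d1 - sigma*sqrt(T) = 0.07963790
exp(-rT) = 0.98708414
N(d1) = 0.67351422; N(d2) = 0.53173737
C = S_0' * N(d1) - K * exp(-rT) * N(d2) = 94.76486219 * 0.67351422 - 87.0500 * 0.98708414 * 0.53173737 = 18.1356


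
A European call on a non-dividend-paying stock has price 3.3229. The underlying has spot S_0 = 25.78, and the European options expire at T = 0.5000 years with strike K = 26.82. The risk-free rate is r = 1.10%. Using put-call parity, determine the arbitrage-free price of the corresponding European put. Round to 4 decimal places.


Put-call parity: C - P = S_0 * exp(-qT) - K * exp(-rT).
S_0 * exp(-qT) = 25.7800 * 1.00000000 = 25.78000000
K * exp(-rT) = 26.8200 * 0.99451510 = 26.67289491
P = C - S*exp(-qT) + K*exp(-rT)
P = 3.3229 - 25.78000000 + 26.67289491 = 4.2158

Answer: Put price = 4.2158


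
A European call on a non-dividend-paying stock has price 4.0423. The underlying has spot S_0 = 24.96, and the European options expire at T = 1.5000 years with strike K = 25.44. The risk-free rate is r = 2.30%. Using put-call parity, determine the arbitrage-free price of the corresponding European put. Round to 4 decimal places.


Put-call parity: C - P = S_0 * exp(-qT) - K * exp(-rT).
S_0 * exp(-qT) = 24.9600 * 1.00000000 = 24.96000000
K * exp(-rT) = 25.4400 * 0.96608834 = 24.57728736
P = C - S*exp(-qT) + K*exp(-rT)
P = 4.0423 - 24.96000000 + 24.57728736 = 3.6596

Answer: Put price = 3.6596


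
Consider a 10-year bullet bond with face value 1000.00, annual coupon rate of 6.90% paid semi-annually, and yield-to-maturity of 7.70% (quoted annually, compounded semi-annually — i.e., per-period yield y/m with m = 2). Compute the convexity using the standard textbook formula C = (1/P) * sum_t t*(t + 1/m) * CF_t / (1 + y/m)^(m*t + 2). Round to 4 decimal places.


Coupon per period c = face * coupon_rate / m = 34.500000
Periods per year m = 2; per-period yield y/m = 0.038500
Number of cashflows N = 20
Cashflows (t years, CF_t, discount factor 1/(1+y/m)^(m*t), PV):
  t = 0.5000: CF_t = 34.500000, DF = 0.962927, PV = 33.220992
  t = 1.0000: CF_t = 34.500000, DF = 0.927229, PV = 31.989400
  t = 1.5000: CF_t = 34.500000, DF = 0.892854, PV = 30.803466
  t = 2.0000: CF_t = 34.500000, DF = 0.859754, PV = 29.661499
  t = 2.5000: CF_t = 34.500000, DF = 0.827880, PV = 28.561867
  t = 3.0000: CF_t = 34.500000, DF = 0.797188, PV = 27.503001
  t = 3.5000: CF_t = 34.500000, DF = 0.767635, PV = 26.483391
  t = 4.0000: CF_t = 34.500000, DF = 0.739176, PV = 25.501580
  t = 4.5000: CF_t = 34.500000, DF = 0.711773, PV = 24.556168
  t = 5.0000: CF_t = 34.500000, DF = 0.685386, PV = 23.645804
  t = 5.5000: CF_t = 34.500000, DF = 0.659977, PV = 22.769190
  t = 6.0000: CF_t = 34.500000, DF = 0.635509, PV = 21.925075
  t = 6.5000: CF_t = 34.500000, DF = 0.611949, PV = 21.112253
  t = 7.0000: CF_t = 34.500000, DF = 0.589263, PV = 20.329565
  t = 7.5000: CF_t = 34.500000, DF = 0.567417, PV = 19.575893
  t = 8.0000: CF_t = 34.500000, DF = 0.546381, PV = 18.850162
  t = 8.5000: CF_t = 34.500000, DF = 0.526126, PV = 18.151335
  t = 9.0000: CF_t = 34.500000, DF = 0.506621, PV = 17.478416
  t = 9.5000: CF_t = 34.500000, DF = 0.487839, PV = 16.830444
  t = 10.0000: CF_t = 1034.500000, DF = 0.469753, PV = 485.959949
Price P = sum_t PV_t = 944.909450
Convexity numerator sum_t t*(t + 1/m) * CF_t / (1+y/m)^(m*t + 2):
  t = 0.5000: term = 15.401733
  t = 1.0000: term = 44.492248
  t = 1.5000: term = 85.685601
  t = 2.0000: term = 137.515007
  t = 2.5000: term = 198.625431
  t = 3.0000: term = 267.766590
  t = 3.5000: term = 343.786345
  t = 4.0000: term = 425.624473
  t = 4.5000: term = 512.306780
  t = 5.0000: term = 602.939558
  t = 5.5000: term = 696.704352
  t = 6.0000: term = 792.853029
  t = 6.5000: term = 890.703130
  t = 7.0000: term = 989.633492
  t = 7.5000: term = 1089.080120
  t = 8.0000: term = 1188.532309
  t = 8.5000: term = 1287.528982
  t = 9.0000: term = 1385.655253
  t = 9.5000: term = 1482.539189
  t = 10.0000: term = 47312.595657
Convexity = (1/P) * sum = 59749.969279 / 944.909450 = 63.233540

Answer: Convexity = 63.2335


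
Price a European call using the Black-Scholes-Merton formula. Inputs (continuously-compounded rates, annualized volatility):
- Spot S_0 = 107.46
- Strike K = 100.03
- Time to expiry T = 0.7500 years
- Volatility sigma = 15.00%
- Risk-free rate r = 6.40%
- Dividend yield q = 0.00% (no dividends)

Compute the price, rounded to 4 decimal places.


d1 = (ln(S/K) + (r - q + 0.5*sigma^2) * T) / (sigma * sqrt(T)) = 0.98600683
d2 = d1 - sigma * sqrt(T) = 0.85610302
exp(-rT) = 0.95313379; exp(-qT) = 1.00000000
C = S_0 * exp(-qT) * N(d1) - K * exp(-rT) * N(d2)
N(d1) = 0.83793512; N(d2) = 0.80402960
C = 107.4600 * 1.00000000 * 0.83793512 - 100.0300 * 0.95313379 * 0.80402960 = 13.3867

Answer: Price = 13.3867


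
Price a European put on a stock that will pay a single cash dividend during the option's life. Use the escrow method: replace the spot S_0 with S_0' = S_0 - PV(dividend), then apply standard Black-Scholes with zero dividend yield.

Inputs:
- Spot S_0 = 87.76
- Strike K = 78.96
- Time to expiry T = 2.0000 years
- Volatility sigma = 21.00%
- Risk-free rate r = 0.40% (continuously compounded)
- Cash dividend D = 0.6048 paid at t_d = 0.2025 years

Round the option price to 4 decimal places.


PV(D) = D * exp(-r * t_d) = 0.6048 * 0.99919033 = 0.60431031
S_0' = S_0 - PV(D) = 87.7600 - 0.60431031 = 87.15568969
d1 = (ln(S_0'/K) + (r + sigma^2/2)*T) / (sigma*sqrt(T)) = 0.50795407
d2 = d1 - sigma*sqrt(T) = 0.21096922
exp(-rT) = 0.99203191
N(-d1) = 0.30574278; N(-d2) = 0.41645565
P = K * exp(-rT) * N(-d2) - S_0' * N(-d1) = 78.9600 * 0.99203191 * 0.41645565 - 87.15568969 * 0.30574278 = 5.9741

Answer: Price = 5.9741
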